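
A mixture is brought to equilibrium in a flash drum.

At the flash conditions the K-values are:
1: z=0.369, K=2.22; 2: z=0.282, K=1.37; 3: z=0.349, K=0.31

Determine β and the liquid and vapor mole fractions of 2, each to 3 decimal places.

β = 0.500, x_2 = 0.238, y_2 = 0.326

Material balance + equilibrium reduce to Σ zᵢ(Kᵢ−1)/(1+β(Kᵢ−1)) = 0.
Feasibility: ΣzᵢKᵢ = 1.314, Σzᵢ/Kᵢ = 1.498 — both > 1, two phases present.
Newton iteration, β⁰ = 0.5:
  β = 0.500: g = 0.0000, g' = -0.627 → β = 0.500
Converged at β = 0.500.
Compositions from xᵢ = zᵢ/(1+β(Kᵢ−1)), yᵢ = Kᵢxᵢ:
  1: x = 0.229, y = 0.509
  2: x = 0.238, y = 0.326
  3: x = 0.533, y = 0.165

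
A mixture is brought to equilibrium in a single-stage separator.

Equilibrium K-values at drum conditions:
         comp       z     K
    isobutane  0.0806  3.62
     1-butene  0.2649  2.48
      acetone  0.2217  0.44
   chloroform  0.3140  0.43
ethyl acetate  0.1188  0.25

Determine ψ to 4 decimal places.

ψ = 0.1938

Iterate (Newton) starting at ψ = 0.5:
  ψ = 0.5000: g = -0.24858, g' = -0.8001 → ψ = 0.1893
  ψ = 0.1893: g = 0.00406, g' = -0.9072 → ψ = 0.1938
Converged at ψ = 0.1938.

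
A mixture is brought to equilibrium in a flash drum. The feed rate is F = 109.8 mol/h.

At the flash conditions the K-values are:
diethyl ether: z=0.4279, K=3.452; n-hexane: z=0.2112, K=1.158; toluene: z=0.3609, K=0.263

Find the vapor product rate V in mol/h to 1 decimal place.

V = 63.6 mol/h

Iterate (Newton) starting at ψ = 0.46:
  ψ = 0.4600: g = 0.12177, g' = -1.0214 → ψ = 0.5792
Converged at ψ = 0.5792.
Then V = ψ·F = 0.5792·109.8 = 63.6 mol/h and L = F − V = 46.2 mol/h.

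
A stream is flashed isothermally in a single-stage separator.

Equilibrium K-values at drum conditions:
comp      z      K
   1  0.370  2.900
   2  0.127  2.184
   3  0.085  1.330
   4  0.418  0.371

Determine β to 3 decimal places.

Let β = V/F and solve Σ zᵢ(Kᵢ−1)/(1+β(Kᵢ−1)) = 0.
g(0) = ΣzᵢKᵢ − 1 = 0.618 and g(1) = 1 − Σzᵢ/Kᵢ = -0.376, so a root lies in (0, 1).
Newton–Raphson from β = 0.52:
  β = 0.520: g = 0.0799, g' = -0.778 → β = 0.623
  β = 0.623: g = -0.0004, g' = -0.793 → β = 0.622
Converged at β = 0.622.

β = 0.622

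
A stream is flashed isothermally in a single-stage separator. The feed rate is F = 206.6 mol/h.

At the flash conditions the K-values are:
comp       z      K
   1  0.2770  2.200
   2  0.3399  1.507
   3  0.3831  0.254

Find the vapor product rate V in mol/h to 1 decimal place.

Rachford–Rice: g(ψ) = Σ zᵢ(Kᵢ−1)/(1+ψ(Kᵢ−1)) = 0.
Check two-phase: ΣzᵢKᵢ = 1.2189 > 1 and Σzᵢ/Kᵢ = 1.8597 > 1, so g(0) = 0.2189 > 0 and g(1) = -0.8597 < 0.
Newton iteration, ψ⁰ = 0.46:
  ψ = 0.4600: g = -0.08119, g' = -0.7172 → ψ = 0.3468
  ψ = 0.3468: g = -0.00426, g' = -0.6501 → ψ = 0.3403
  ψ = 0.3403: g = -0.00001, g' = -0.6476 → ψ = 0.3402
Converged at ψ = 0.3402.
Then V = ψ·F = 0.3402·206.6 = 70.3 mol/h and L = F − V = 136.3 mol/h.

V = 70.3 mol/h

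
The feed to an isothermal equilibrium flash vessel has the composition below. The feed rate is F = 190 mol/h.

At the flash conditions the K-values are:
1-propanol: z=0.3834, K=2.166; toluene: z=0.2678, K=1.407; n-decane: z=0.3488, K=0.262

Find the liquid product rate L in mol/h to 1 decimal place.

Material balance + equilibrium reduce to Σ zᵢ(Kᵢ−1)/(1+ψ(Kᵢ−1)) = 0.
g(0) = ΣzᵢKᵢ − 1 = 0.2986 and g(1) = 1 − Σzᵢ/Kᵢ = -0.6986, so a root lies in (0, 1).
Iterate (Newton) starting at ψ = 0.59:
  ψ = 0.5900: g = -0.10320, g' = -0.8078 → ψ = 0.4622
  ψ = 0.4622: g = -0.00847, g' = -0.6891 → ψ = 0.4499
Converged at ψ = 0.4499.
Then V = ψ·F = 0.4499·190 = 85.5 mol/h and L = F − V = 104.5 mol/h.

L = 104.5 mol/h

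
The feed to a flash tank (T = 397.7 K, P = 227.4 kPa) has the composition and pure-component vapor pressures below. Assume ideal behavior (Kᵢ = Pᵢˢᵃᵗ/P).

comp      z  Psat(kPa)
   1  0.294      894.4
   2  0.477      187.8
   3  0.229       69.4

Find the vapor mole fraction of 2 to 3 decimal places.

Raoult's law: Kᵢ = Pᵢˢᵃᵗ/P = Pᵢˢᵃᵗ/227.4.
  K_1 = 894.4/227.4 = 3.93316, K_2 = 187.8/227.4 = 0.82586, K_3 = 69.4/227.4 = 0.30519
Let β = V/F and solve Σ zᵢ(Kᵢ−1)/(1+β(Kᵢ−1)) = 0.
g(0) = ΣzᵢKᵢ − 1 = 0.620 and g(1) = 1 − Σzᵢ/Kᵢ = -0.403, so a root lies in (0, 1).
Newton iteration, β⁰ = 0.5:
  β = 0.500: g = 0.0148, g' = -0.693 → β = 0.521
  β = 0.521: g = 0.0001, g' = -0.685 → β = 0.522
Converged at β = 0.522.
Compositions from xᵢ = zᵢ/(1+β(Kᵢ−1)), yᵢ = Kᵢxᵢ:
  1: x = 0.116, y = 0.457
  2: x = 0.525, y = 0.433
  3: x = 0.359, y = 0.110

y_2 = 0.433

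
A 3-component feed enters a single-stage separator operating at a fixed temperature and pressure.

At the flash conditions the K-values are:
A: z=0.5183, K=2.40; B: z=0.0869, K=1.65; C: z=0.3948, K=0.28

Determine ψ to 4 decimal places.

Material balance + equilibrium reduce to Σ zᵢ(Kᵢ−1)/(1+ψ(Kᵢ−1)) = 0.
Check two-phase: ΣzᵢKᵢ = 1.4978 > 1 and Σzᵢ/Kᵢ = 1.6786 > 1, so g(0) = 0.4978 > 0 and g(1) = -0.6786 < 0.
Newton iteration, ψ⁰ = 0.38:
  ψ = 0.3800: g = 0.12762, g' = -0.8443 → ψ = 0.5311
  ψ = 0.5311: g = -0.00213, g' = -0.8911 → ψ = 0.5288
Converged at ψ = 0.5288.

ψ = 0.5288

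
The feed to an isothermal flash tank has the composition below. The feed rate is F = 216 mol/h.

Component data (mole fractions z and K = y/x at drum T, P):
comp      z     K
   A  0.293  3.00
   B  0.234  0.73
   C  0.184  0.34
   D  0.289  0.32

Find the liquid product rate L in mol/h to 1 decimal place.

L = 176.5 mol/h

Rachford–Rice: g(ψ) = Σ zᵢ(Kᵢ−1)/(1+ψ(Kᵢ−1)) = 0.
Check two-phase: ΣzᵢKᵢ = 1.205 > 1 and Σzᵢ/Kᵢ = 1.863 > 1, so g(0) = 0.205 > 0 and g(1) = -0.863 < 0.
Newton iteration, ψ⁰ = 0.44:
  ψ = 0.440: g = -0.2116, g' = -0.785 → ψ = 0.170
  ψ = 0.170: g = 0.0117, g' = -0.943 → ψ = 0.183
Converged at ψ = 0.183.
Then V = ψ·F = 0.1829·216 = 39.5 mol/h and L = F − V = 176.5 mol/h.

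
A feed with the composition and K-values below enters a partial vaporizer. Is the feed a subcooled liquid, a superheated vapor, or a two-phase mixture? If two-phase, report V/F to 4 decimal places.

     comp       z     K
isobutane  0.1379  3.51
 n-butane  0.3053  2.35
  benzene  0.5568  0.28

two-phase, V/F = 0.2802

ΣzᵢKᵢ = 1.3574; Σzᵢ/Kᵢ = 2.1578.
Both exceed 1, so a two-phase solution exists.
Material balance + equilibrium reduce to Σ zᵢ(Kᵢ−1)/(1+ψ(Kᵢ−1)) = 0.
Newton iteration, ψ⁰ = 0.5:
  ψ = 0.5000: g = -0.22684, g' = -1.0739 → ψ = 0.2888
  ψ = 0.2888: g = -0.00889, g' = -1.0401 → ψ = 0.2802
Converged at ψ = 0.2802.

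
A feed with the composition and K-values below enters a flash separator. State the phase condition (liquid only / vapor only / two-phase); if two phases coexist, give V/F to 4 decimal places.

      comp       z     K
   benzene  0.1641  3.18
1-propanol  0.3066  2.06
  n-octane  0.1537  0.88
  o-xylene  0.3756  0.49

two-phase, V/F = 0.7213

ΣzᵢKᵢ = 1.4727; Σzᵢ/Kᵢ = 1.1416.
Both exceed 1, so a two-phase solution exists.
Rachford–Rice: g(ψ) = Σ zᵢ(Kᵢ−1)/(1+ψ(Kᵢ−1)) = 0.
Iterate (Newton) starting at ψ = 0.5:
  ψ = 0.5000: g = 0.10684, g' = -0.5042 → ψ = 0.7119
  ψ = 0.7119: g = 0.00450, g' = -0.4751 → ψ = 0.7214
Converged at ψ = 0.7213.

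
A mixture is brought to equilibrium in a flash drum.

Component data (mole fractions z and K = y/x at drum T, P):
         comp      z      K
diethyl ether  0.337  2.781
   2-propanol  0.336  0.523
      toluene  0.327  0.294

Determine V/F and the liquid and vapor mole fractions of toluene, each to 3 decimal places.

V/F = 0.196, x_toluene = 0.380, y_toluene = 0.112

Material balance + equilibrium reduce to Σ zᵢ(Kᵢ−1)/(1+V/F(Kᵢ−1)) = 0.
Check two-phase: ΣzᵢKᵢ = 1.209 > 1 and Σzᵢ/Kᵢ = 1.876 > 1, so g(0) = 0.209 > 0 and g(1) = -0.876 < 0.
Newton–Raphson from V/F = 0.5:
  V/F = 0.500: g = -0.2498, g' = -0.820 → V/F = 0.195
  V/F = 0.195: g = 0.0006, g' = -0.900 → V/F = 0.196
Converged at V/F = 0.196.
Compositions from xᵢ = zᵢ/(1+V/F(Kᵢ−1)), yᵢ = Kᵢxᵢ:
  diethyl ether: x = 0.250, y = 0.695
  2-propanol: x = 0.371, y = 0.194
  toluene: x = 0.380, y = 0.112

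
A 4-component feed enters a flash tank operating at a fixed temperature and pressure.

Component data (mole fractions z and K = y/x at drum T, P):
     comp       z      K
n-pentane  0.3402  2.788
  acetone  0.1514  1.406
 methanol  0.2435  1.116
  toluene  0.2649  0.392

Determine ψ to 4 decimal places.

Iterate (Newton) starting at ψ = 0.56:
  ψ = 0.5600: g = 0.13634, g' = -0.5161 → ψ = 0.8242
  ψ = 0.8242: g = -0.00507, g' = -0.5879 → ψ = 0.8155
Converged at ψ = 0.8155.

ψ = 0.8155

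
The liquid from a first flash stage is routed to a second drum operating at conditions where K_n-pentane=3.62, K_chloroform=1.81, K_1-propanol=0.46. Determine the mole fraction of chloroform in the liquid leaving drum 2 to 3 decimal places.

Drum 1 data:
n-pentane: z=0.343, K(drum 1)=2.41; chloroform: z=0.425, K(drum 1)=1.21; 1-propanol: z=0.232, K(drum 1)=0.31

Drum 1:
Rachford–Rice: g(ψ₁) = Σ zᵢ(Kᵢ−1)/(1+ψ₁(Kᵢ−1)) = 0.
g(0) = ΣzᵢKᵢ − 1 = 0.413 and g(1) = 1 − Σzᵢ/Kᵢ = -0.242, so a root lies in (0, 1).
Newton–Raphson from ψ₁ = 0.33:
  ψ₁ = 0.330: g = 0.2062, g' = -0.519 → ψ₁ = 0.727
  ψ₁ = 0.727: g = -0.0051, g' = -0.625 → ψ₁ = 0.719
Converged at ψ₁ = 0.719.
Drum-1 compositions:
  n-pentane: x = 0.170, y = 0.410
  chloroform: x = 0.369, y = 0.447
  1-propanol: x = 0.460, y = 0.143
Drum-2 feed = drum-1 liquid: z₂ = (0.1703, 0.3692, 0.4604).
Drum 2:
Newton–Raphson from ψ₂ = 0.5:
  ψ₂ = 0.500: g = 0.0655, g' = -0.594 → ψ₂ = 0.610
  ψ₂ = 0.610: g = 0.0010, g' = -0.580 → ψ₂ = 0.612
Converged at ψ₂ = 0.612.
  n-pentane: x = 0.065, y = 0.237
  chloroform: x = 0.247, y = 0.447
  1-propanol: x = 0.688, y = 0.316

x_chloroform (drum 2) = 0.247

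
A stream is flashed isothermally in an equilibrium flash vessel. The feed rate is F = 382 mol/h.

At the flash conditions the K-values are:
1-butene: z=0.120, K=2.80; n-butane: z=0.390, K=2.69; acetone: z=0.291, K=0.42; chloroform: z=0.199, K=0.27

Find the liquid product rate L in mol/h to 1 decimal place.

L = 189.1 mol/h

Newton iteration, ψ⁰ = 0.61:
  ψ = 0.610: g = -0.0956, g' = -0.937 → ψ = 0.508
  ψ = 0.508: g = -0.0027, g' = -0.893 → ψ = 0.505
Converged at ψ = 0.505.
Then V = ψ·F = 0.5050·382 = 192.9 mol/h and L = F − V = 189.1 mol/h.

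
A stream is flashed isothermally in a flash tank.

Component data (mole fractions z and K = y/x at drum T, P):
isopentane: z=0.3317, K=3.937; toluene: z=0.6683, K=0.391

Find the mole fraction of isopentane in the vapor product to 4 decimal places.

Rachford–Rice: g(V/F) = Σ zᵢ(Kᵢ−1)/(1+V/F(Kᵢ−1)) = 0.
Feasibility: ΣzᵢKᵢ = 1.5672, Σzᵢ/Kᵢ = 1.7935 — both > 1, two phases present.
Binary case is linear: z₁(K₁−1)(1+V/F(K₂−1)) + z₂(K₂−1)(1+V/F(K₁−1)) = 0
⇒ V/F = [z₁(K₁−1)+z₂(K₂−1)] / [−(K₁−1)(K₂−1)] = 0.56721/1.78863 = 0.3171
Compositions from xᵢ = zᵢ/(1+V/F(Kᵢ−1)), yᵢ = Kᵢxᵢ:
  isopentane: x = 0.1717, y = 0.6762
  toluene: x = 0.8283, y = 0.3238

y_isopentane = 0.6762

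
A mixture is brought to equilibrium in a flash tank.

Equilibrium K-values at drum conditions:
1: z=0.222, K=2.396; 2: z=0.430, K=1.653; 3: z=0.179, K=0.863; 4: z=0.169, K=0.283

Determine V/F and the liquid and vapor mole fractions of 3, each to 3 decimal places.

Rachford–Rice: g(V/F) = Σ zᵢ(Kᵢ−1)/(1+V/F(Kᵢ−1)) = 0.
Check two-phase: ΣzᵢKᵢ = 1.445 > 1 and Σzᵢ/Kᵢ = 1.157 > 1, so g(0) = 0.445 > 0 and g(1) = -0.157 < 0.
Iterate (Newton) starting at V/F = 0.5:
  V/F = 0.500: g = 0.1790, g' = -0.469 → V/F = 0.881
  V/F = 0.881: g = -0.0400, g' = -0.807 → V/F = 0.832
  V/F = 0.832: g = -0.0026, g' = -0.707 → V/F = 0.828
Converged at V/F = 0.828.
Compositions from xᵢ = zᵢ/(1+V/F(Kᵢ−1)), yᵢ = Kᵢxᵢ:
  1: x = 0.103, y = 0.247
  2: x = 0.279, y = 0.461
  3: x = 0.202, y = 0.174
  4: x = 0.416, y = 0.118

V/F = 0.828, x_3 = 0.202, y_3 = 0.174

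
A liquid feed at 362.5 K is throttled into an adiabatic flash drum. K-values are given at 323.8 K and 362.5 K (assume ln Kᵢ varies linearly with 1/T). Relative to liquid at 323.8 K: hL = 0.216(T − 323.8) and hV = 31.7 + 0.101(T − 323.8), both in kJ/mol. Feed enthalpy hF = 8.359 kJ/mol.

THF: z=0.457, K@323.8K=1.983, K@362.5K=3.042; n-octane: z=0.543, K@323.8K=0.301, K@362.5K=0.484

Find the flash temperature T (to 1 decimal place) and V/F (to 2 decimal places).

Adiabatic flash: solve Rachford–Rice at each trial T, then check hF = ψ·hV(T) + (1−ψ)·hL(T).
  T = 323.8 K: K = (1.983, 0.301), RR gives ψ = 0.101, H_out = 3.214 kJ/mol
  T = 362.5 K: K = (3.042, 0.484), RR gives ψ = 0.620, H_out = 25.247 kJ/mol
  T = 343.1 K: K = (2.485, 0.387), RR gives ψ = 0.379, H_out = 15.349 kJ/mol
  T = 333.5 K: K = (2.228, 0.343), RR gives ψ = 0.253, H_out = 9.834 kJ/mol
  T = 328.6 K: K = (2.103, 0.321), RR gives ψ = 0.181, H_out = 6.667 kJ/mol
  T = 331.1 K: K = (2.166, 0.332), RR gives ψ = 0.219, H_out = 8.321 kJ/mol
Linear interpolation between T = 331.1 (H_out = 8.321) and T = 333.5 (H_out = 9.834) on hF = 8.359 gives T ≈ 331.2 K, at which ψ = 0.22.

T = 331.2 K, V/F = 0.22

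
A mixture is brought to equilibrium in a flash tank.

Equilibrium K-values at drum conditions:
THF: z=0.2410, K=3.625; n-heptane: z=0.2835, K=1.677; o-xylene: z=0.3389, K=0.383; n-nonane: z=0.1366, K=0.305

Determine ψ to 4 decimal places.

Material balance + equilibrium reduce to Σ zᵢ(Kᵢ−1)/(1+ψ(Kᵢ−1)) = 0.
Check two-phase: ΣzᵢKᵢ = 1.5205 > 1 and Σzᵢ/Kᵢ = 1.5683 > 1, so g(0) = 0.5205 > 0 and g(1) = -0.5683 < 0.
Newton iteration, ψ⁰ = 0.55:
  ψ = 0.5500: g = -0.07146, g' = -0.8156 → ψ = 0.4624
  ψ = 0.4624: g = -0.00051, g' = -0.8101 → ψ = 0.4617
Converged at ψ = 0.4617.

ψ = 0.4617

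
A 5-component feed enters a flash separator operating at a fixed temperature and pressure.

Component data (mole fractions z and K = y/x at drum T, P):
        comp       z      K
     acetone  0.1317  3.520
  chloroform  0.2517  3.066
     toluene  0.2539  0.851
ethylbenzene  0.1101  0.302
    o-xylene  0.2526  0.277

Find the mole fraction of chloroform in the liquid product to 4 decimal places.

Newton iteration, V/F⁰ = 0.65:
  V/F = 0.6500: g = -0.17935, g' = -0.9725 → V/F = 0.4656
  V/F = 0.4656: g = -0.01203, g' = -0.8805 → V/F = 0.4519
Converged at V/F = 0.4519.
Compositions from xᵢ = zᵢ/(1+V/F(Kᵢ−1)), yᵢ = Kᵢxᵢ:
  acetone: x = 0.0616, y = 0.2167
  chloroform: x = 0.1302, y = 0.3991
  toluene: x = 0.2722, y = 0.2317
  ethylbenzene: x = 0.1608, y = 0.0486
  o-xylene: x = 0.3752, y = 0.1039

x_chloroform = 0.1302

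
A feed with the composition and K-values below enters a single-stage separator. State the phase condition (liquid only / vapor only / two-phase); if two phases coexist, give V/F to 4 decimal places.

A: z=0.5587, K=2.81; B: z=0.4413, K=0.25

two-phase, V/F = 0.5011

ΣzᵢKᵢ = 1.6803; Σzᵢ/Kᵢ = 1.9640.
Both exceed 1, so a two-phase solution exists.
Material balance + equilibrium reduce to Σ zᵢ(Kᵢ−1)/(1+ψ(Kᵢ−1)) = 0.
Iterate (Newton) starting at ψ = 0.5:
  ψ = 0.5000: g = 0.00128, g' = -1.1398 → ψ = 0.5011
Converged at ψ = 0.5011.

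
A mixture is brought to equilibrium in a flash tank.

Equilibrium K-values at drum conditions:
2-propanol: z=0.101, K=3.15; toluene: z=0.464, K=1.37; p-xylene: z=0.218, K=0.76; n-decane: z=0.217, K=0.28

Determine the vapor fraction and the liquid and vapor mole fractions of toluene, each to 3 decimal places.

ψ = 0.374, x_toluene = 0.408, y_toluene = 0.558

Rachford–Rice: g(ψ) = Σ zᵢ(Kᵢ−1)/(1+ψ(Kᵢ−1)) = 0.
Feasibility: ΣzᵢKᵢ = 1.180, Σzᵢ/Kᵢ = 1.433 — both > 1, two phases present.
Newton–Raphson from ψ = 0.45:
  ψ = 0.450: g = -0.0322, g' = -0.429 → ψ = 0.375
  ψ = 0.375: g = -0.0005, g' = -0.418 → ψ = 0.374
Converged at ψ = 0.374.
Compositions from xᵢ = zᵢ/(1+ψ(Kᵢ−1)), yᵢ = Kᵢxᵢ:
  2-propanol: x = 0.056, y = 0.176
  toluene: x = 0.408, y = 0.558
  p-xylene: x = 0.239, y = 0.182
  n-decane: x = 0.297, y = 0.083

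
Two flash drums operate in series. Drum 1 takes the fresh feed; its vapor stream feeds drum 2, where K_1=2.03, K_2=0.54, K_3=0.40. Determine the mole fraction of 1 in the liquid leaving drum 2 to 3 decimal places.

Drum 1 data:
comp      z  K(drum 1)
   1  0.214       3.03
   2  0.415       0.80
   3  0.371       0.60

Drum 1:
Let ψ₁ = V/F and solve Σ zᵢ(Kᵢ−1)/(1+ψ₁(Kᵢ−1)) = 0.
Check two-phase: ΣzᵢKᵢ = 1.203 > 1 and Σzᵢ/Kᵢ = 1.208 > 1, so g(0) = 0.203 > 0 and g(1) = -0.208 < 0.
Newton iteration, ψ₁⁰ = 0.36:
  ψ₁ = 0.360: g = -0.0118, g' = -0.395 → ψ₁ = 0.330
  ψ₁ = 0.330: g = 0.0003, g' = -0.414 → ψ₁ = 0.331
Converged at ψ₁ = 0.331.
Drum-1 compositions:
  1: x = 0.128, y = 0.388
  2: x = 0.444, y = 0.356
  3: x = 0.428, y = 0.257
Drum-2 feed = drum-1 vapor: z₂ = (0.3879, 0.3555, 0.2565).
Drum 2:
Let ψ₂ = V/F and solve Σ zᵢ(Kᵢ−1)/(1+ψ₂(Kᵢ−1)) = 0.
g(0) = ΣzᵢKᵢ − 1 = 0.082 and g(1) = 1 − Σzᵢ/Kᵢ = -0.491, so a root lies in (0, 1).
Newton iteration, ψ₂⁰ = 0.53:
  ψ₂ = 0.530: g = -0.1835, g' = -0.502 → ψ₂ = 0.165
  ψ₂ = 0.165: g = -0.0061, g' = -0.503 → ψ₂ = 0.153
Converged at ψ₂ = 0.153.
  1: x = 0.335, y = 0.681
  2: x = 0.382, y = 0.206
  3: x = 0.282, y = 0.113

x_1 (drum 2) = 0.335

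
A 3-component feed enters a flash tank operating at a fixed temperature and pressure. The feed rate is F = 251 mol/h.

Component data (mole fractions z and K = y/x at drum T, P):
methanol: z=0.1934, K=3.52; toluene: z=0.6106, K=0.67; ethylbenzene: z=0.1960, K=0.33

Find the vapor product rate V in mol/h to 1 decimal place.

V = 36.4 mol/h

Newton–Raphson from β = 0.5:
  β = 0.5000: g = -0.22314, g' = -0.5348 → β = 0.0828
  β = 0.0828: g = 0.05709, g' = -1.0098 → β = 0.1393
  β = 0.1393: g = 0.00470, g' = -0.8530 → β = 0.1448
Converged at β = 0.1448.
Then V = β·F = 0.1448·251 = 36.4 mol/h and L = F − V = 214.6 mol/h.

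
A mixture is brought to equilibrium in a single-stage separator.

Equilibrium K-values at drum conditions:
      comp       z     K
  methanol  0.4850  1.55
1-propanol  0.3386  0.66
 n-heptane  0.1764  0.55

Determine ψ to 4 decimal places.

Let ψ = V/F and solve Σ zᵢ(Kᵢ−1)/(1+ψ(Kᵢ−1)) = 0.
Check two-phase: ΣzᵢKᵢ = 1.0722 > 1 and Σzᵢ/Kᵢ = 1.1467 > 1, so g(0) = 0.0722 > 0 and g(1) = -0.1467 < 0.
Iterate (Newton) starting at ψ = 0.5:
  ψ = 0.5000: g = -0.03191, g' = -0.2065 → ψ = 0.3455
  ψ = 0.3455: g = -0.00028, g' = -0.2039 → ψ = 0.3441
Converged at ψ = 0.3441.

ψ = 0.3441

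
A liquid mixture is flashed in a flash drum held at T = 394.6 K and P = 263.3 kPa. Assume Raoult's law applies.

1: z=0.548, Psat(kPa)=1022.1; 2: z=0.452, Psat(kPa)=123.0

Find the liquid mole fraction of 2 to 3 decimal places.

x_2 = 0.844

Raoult's law: Kᵢ = Pᵢˢᵃᵗ/P = Pᵢˢᵃᵗ/263.3.
  K_1 = 1022.1/263.3 = 3.88188, K_2 = 123.0/263.3 = 0.46715
Binary case is linear: z₁(K₁−1)(1+V/F(K₂−1)) + z₂(K₂−1)(1+V/F(K₁−1)) = 0
⇒ V/F = [z₁(K₁−1)+z₂(K₂−1)] / [−(K₁−1)(K₂−1)] = 1.3384/1.5356 = 0.872
Compositions from xᵢ = zᵢ/(1+V/F(Kᵢ−1)), yᵢ = Kᵢxᵢ:
  1: x = 0.156, y = 0.606
  2: x = 0.844, y = 0.394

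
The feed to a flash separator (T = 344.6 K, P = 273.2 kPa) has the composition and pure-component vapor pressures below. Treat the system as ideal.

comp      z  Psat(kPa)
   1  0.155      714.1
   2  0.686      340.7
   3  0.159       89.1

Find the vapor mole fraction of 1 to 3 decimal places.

y_1 = 0.172

Raoult's law: Kᵢ = Pᵢˢᵃᵗ/P = Pᵢˢᵃᵗ/273.2.
  K_1 = 714.1/273.2 = 2.61384, K_2 = 340.7/273.2 = 1.24707, K_3 = 89.1/273.2 = 0.32613
Rachford–Rice: g(ψ) = Σ zᵢ(Kᵢ−1)/(1+ψ(Kᵢ−1)) = 0.
Feasibility: ΣzᵢKᵢ = 1.312, Σzᵢ/Kᵢ = 1.097 — both > 1, two phases present.
Newton iteration, ψ⁰ = 0.5:
  ψ = 0.500: g = 0.1277, g' = -0.321 → ψ = 0.898
  ψ = 0.898: g = -0.0304, g' = -0.558 → ψ = 0.843
  ψ = 0.843: g = -0.0020, g' = -0.489 → ψ = 0.839
Converged at ψ = 0.839.
Compositions from xᵢ = zᵢ/(1+ψ(Kᵢ−1)), yᵢ = Kᵢxᵢ:
  1: x = 0.066, y = 0.172
  2: x = 0.568, y = 0.709
  3: x = 0.366, y = 0.119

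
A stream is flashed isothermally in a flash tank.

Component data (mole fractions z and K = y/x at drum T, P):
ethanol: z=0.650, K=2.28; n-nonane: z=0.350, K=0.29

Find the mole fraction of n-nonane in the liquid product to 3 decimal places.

Newton iteration, ψ⁰ = 0.34:
  ψ = 0.340: g = 0.2521, g' = -0.824 → ψ = 0.646
  ψ = 0.646: g = -0.0037, g' = -0.921 → ψ = 0.642
Converged at ψ = 0.642.
Compositions from xᵢ = zᵢ/(1+ψ(Kᵢ−1)), yᵢ = Kᵢxᵢ:
  ethanol: x = 0.357, y = 0.813
  n-nonane: x = 0.643, y = 0.187

x_n-nonane = 0.643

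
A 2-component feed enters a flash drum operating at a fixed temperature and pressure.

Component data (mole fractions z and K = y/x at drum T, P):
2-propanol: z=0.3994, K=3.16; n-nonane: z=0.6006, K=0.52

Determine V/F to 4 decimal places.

Rachford–Rice: g(V/F) = Σ zᵢ(Kᵢ−1)/(1+V/F(Kᵢ−1)) = 0.
Feasibility: ΣzᵢKᵢ = 1.5744, Σzᵢ/Kᵢ = 1.2814 — both > 1, two phases present.
Binary case is linear: z₁(K₁−1)(1+V/F(K₂−1)) + z₂(K₂−1)(1+V/F(K₁−1)) = 0
⇒ V/F = [z₁(K₁−1)+z₂(K₂−1)] / [−(K₁−1)(K₂−1)] = 0.57442/1.03680 = 0.5540

V/F = 0.5540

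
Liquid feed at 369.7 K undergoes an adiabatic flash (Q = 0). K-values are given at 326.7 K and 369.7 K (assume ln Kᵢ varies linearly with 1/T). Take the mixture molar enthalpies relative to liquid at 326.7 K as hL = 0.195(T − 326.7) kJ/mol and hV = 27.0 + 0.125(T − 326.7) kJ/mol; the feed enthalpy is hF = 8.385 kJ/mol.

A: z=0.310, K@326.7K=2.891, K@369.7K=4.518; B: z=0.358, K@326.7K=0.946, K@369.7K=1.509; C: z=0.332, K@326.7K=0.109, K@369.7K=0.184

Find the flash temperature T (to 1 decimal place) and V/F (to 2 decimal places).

Adiabatic flash: solve Rachford–Rice at each trial T, then check hF = ψ·hV(T) + (1−ψ)·hL(T).
  T = 326.7 K: K = (2.891, 0.946, 0.109), RR gives ψ = 0.248, H_out = 6.689 kJ/mol
  T = 369.7 K: K = (4.518, 1.509, 0.184), RR gives ψ = 0.568, H_out = 22.014 kJ/mol
  T = 348.2 K: K = (3.664, 1.212, 0.144), RR gives ψ = 0.434, H_out = 15.265 kJ/mol
  T = 337.4 K: K = (3.265, 1.074, 0.126), RR gives ψ = 0.349, H_out = 11.260 kJ/mol
  T = 332.0 K: K = (3.074, 1.009, 0.117), RR gives ψ = 0.301, H_out = 9.040 kJ/mol
  T = 329.4 K: K = (2.983, 0.978, 0.113), RR gives ψ = 0.275, H_out = 7.910 kJ/mol
  T = 330.7 K: K = (3.028, 0.993, 0.115), RR gives ψ = 0.288, H_out = 8.480 kJ/mol
Linear interpolation between T = 329.4 (H_out = 7.910) and T = 330.7 (H_out = 8.480) on hF = 8.385 gives T ≈ 330.5 K, at which ψ = 0.29.

T = 330.5 K, V/F = 0.29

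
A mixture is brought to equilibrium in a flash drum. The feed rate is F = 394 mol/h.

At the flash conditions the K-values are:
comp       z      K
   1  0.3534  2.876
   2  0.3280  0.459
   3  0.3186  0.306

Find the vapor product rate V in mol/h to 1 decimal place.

Rachford–Rice: g(β) = Σ zᵢ(Kᵢ−1)/(1+β(Kᵢ−1)) = 0.
Check two-phase: ΣzᵢKᵢ = 1.2644 > 1 and Σzᵢ/Kᵢ = 1.8787 > 1, so g(0) = 0.2644 > 0 and g(1) = -0.8787 < 0.
Newton–Raphson from β = 0.5:
  β = 0.5000: g = -0.23976, g' = -0.8714 → β = 0.2249
  β = 0.2249: g = 0.00226, g' = -0.9551 → β = 0.2272
Converged at β = 0.2272.
Then V = β·F = 0.2272·394 = 89.5 mol/h and L = F − V = 304.5 mol/h.

V = 89.5 mol/h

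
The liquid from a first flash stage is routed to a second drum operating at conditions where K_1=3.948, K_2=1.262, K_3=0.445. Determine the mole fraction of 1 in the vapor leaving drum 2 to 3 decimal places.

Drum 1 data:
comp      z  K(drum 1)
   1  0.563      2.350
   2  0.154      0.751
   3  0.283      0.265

Drum 1:
Newton iteration, ψ₁⁰ = 0.43:
  ψ₁ = 0.430: g = 0.1338, g' = -0.750 → ψ₁ = 0.609
  ψ₁ = 0.609: g = -0.0043, g' = -0.823 → ψ₁ = 0.603
Converged at ψ₁ = 0.603.
Drum-1 compositions:
  1: x = 0.310, y = 0.729
  2: x = 0.181, y = 0.136
  3: x = 0.508, y = 0.135
Drum-2 feed = drum-1 liquid: z₂ = (0.3103, 0.1812, 0.5085).
Drum 2:
Rachford–Rice: g(ψ₂) = Σ zᵢ(Kᵢ−1)/(1+ψ₂(Kᵢ−1)) = 0.
Feasibility: ΣzᵢKᵢ = 1.680, Σzᵢ/Kᵢ = 1.365 — both > 1, two phases present.
Iterate (Newton) starting at ψ₂ = 0.49:
  ψ₂ = 0.490: g = 0.0286, g' = -0.757 → ψ₂ = 0.528
Converged at ψ₂ = 0.528.
  1: x = 0.121, y = 0.479
  2: x = 0.159, y = 0.201
  3: x = 0.720, y = 0.320

y_1 (drum 2) = 0.479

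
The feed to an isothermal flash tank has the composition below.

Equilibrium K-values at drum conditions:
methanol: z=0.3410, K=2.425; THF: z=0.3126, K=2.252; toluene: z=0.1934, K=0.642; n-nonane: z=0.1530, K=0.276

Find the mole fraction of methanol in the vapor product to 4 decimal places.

y_methanol = 0.3680

Rachford–Rice: g(ψ) = Σ zᵢ(Kᵢ−1)/(1+ψ(Kᵢ−1)) = 0.
g(0) = ΣzᵢKᵢ − 1 = 0.6973 and g(1) = 1 − Σzᵢ/Kᵢ = -0.1350, so a root lies in (0, 1).
Newton–Raphson from ψ = 0.5:
  ψ = 0.5000: g = 0.26649, g' = -0.6553 → ψ = 0.9067
  ψ = 0.9067: g = -0.02965, g' = -0.9731 → ψ = 0.8762
  ψ = 0.8762: g = -0.00114, g' = -0.9010 → ψ = 0.8750
Converged at ψ = 0.8750.
Compositions from xᵢ = zᵢ/(1+ψ(Kᵢ−1)), yᵢ = Kᵢxᵢ:
  methanol: x = 0.1518, y = 0.3680
  THF: x = 0.1492, y = 0.3360
  toluene: x = 0.2816, y = 0.1808
  n-nonane: x = 0.4174, y = 0.1152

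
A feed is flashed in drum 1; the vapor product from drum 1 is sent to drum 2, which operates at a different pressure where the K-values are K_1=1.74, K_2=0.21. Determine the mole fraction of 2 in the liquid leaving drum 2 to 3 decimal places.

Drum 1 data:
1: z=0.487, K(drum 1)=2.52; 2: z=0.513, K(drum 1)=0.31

Drum 1:
Binary case is linear: z₁(K₁−1)(1+ψ₁(K₂−1)) + z₂(K₂−1)(1+ψ₁(K₁−1)) = 0
⇒ ψ₁ = [z₁(K₁−1)+z₂(K₂−1)] / [−(K₁−1)(K₂−1)] = 0.3863/1.0488 = 0.368
Drum-1 compositions:
  1: x = 0.312, y = 0.787
  2: x = 0.688, y = 0.213
Drum-2 feed = drum-1 vapor: z₂ = (0.7868, 0.2132).
Drum 2:
Let ψ₂ = V/F and solve Σ zᵢ(Kᵢ−1)/(1+ψ₂(Kᵢ−1)) = 0.
Feasibility: ΣzᵢKᵢ = 1.414, Σzᵢ/Kᵢ = 1.467 — both > 1, two phases present.
Iterate (Newton) starting at ψ₂ = 0.55:
  ψ₂ = 0.550: g = 0.1159, g' = -0.634 → ψ₂ = 0.733
  ψ₂ = 0.733: g = -0.0226, g' = -0.932 → ψ₂ = 0.709
  ψ₂ = 0.709: g = -0.0007, g' = -0.872 → ψ₂ = 0.708
Converged at ψ₂ = 0.708.
  1: x = 0.516, y = 0.898
  2: x = 0.484, y = 0.102

x_2 (drum 2) = 0.484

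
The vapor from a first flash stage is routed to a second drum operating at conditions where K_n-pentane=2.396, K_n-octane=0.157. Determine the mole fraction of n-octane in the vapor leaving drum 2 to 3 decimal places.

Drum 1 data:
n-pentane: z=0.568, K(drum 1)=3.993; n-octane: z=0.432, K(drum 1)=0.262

y_n-octane (drum 2) = 0.098

Drum 1:
Let ψ₁ = V/F and solve Σ zᵢ(Kᵢ−1)/(1+ψ₁(Kᵢ−1)) = 0.
Check two-phase: ΣzᵢKᵢ = 2.381 > 1 and Σzᵢ/Kᵢ = 1.791 > 1, so g(0) = 1.381 > 0 and g(1) = -0.791 < 0.
Newton–Raphson from ψ₁ = 0.68:
  ψ₁ = 0.680: g = -0.0799, g' = -1.500 → ψ₁ = 0.627
  ψ₁ = 0.627: g = -0.0021, g' = -1.430 → ψ₁ = 0.625
Converged at ψ₁ = 0.625.
Drum-1 compositions:
  n-pentane: x = 0.198, y = 0.790
  n-octane: x = 0.802, y = 0.210
Drum-2 feed = drum-1 vapor: z₂ = (0.7898, 0.2102).
Drum 2:
Let ψ₂ = V/F and solve Σ zᵢ(Kᵢ−1)/(1+ψ₂(Kᵢ−1)) = 0.
Check two-phase: ΣzᵢKᵢ = 1.925 > 1 and Σzᵢ/Kᵢ = 1.668 > 1, so g(0) = 0.925 > 0 and g(1) = -0.668 < 0.
Binary case is linear: z₁(K₁−1)(1+ψ₂(K₂−1)) + z₂(K₂−1)(1+ψ₂(K₁−1)) = 0
⇒ ψ₂ = [z₁(K₁−1)+z₂(K₂−1)] / [−(K₁−1)(K₂−1)] = 0.9254/1.1768 = 0.786
  n-pentane: x = 0.377, y = 0.902
  n-octane: x = 0.623, y = 0.098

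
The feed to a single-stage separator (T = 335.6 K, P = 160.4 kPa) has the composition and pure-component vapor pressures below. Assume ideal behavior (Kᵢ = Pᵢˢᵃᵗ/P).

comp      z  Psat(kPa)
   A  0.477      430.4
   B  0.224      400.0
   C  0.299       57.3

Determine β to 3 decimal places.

β = 0.906

Raoult's law: Kᵢ = Pᵢˢᵃᵗ/P = Pᵢˢᵃᵗ/160.4.
  K_A = 430.4/160.4 = 2.68329, K_B = 400.0/160.4 = 2.49377, K_C = 57.3/160.4 = 0.35723
Material balance + equilibrium reduce to Σ zᵢ(Kᵢ−1)/(1+β(Kᵢ−1)) = 0.
Feasibility: ΣzᵢKᵢ = 1.945, Σzᵢ/Kᵢ = 1.105 — both > 1, two phases present.
Newton–Raphson from β = 0.5:
  β = 0.500: g = 0.3443, g' = -0.831 → β = 0.915
  β = 0.915: g = -0.0087, g' = -1.026 → β = 0.906
Converged at β = 0.906.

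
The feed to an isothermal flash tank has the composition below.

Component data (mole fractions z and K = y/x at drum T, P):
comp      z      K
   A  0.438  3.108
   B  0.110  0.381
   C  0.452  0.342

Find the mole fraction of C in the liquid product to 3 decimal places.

Material balance + equilibrium reduce to Σ zᵢ(Kᵢ−1)/(1+V/F(Kᵢ−1)) = 0.
Check two-phase: ΣzᵢKᵢ = 1.558 > 1 and Σzᵢ/Kᵢ = 1.751 > 1, so g(0) = 0.558 > 0 and g(1) = -0.751 < 0.
Newton iteration, V/F⁰ = 0.65:
  V/F = 0.650: g = -0.2441, g' = -1.062 → V/F = 0.420
  V/F = 0.420: g = -0.0135, g' = -0.998 → V/F = 0.407
Converged at V/F = 0.407.
Compositions from xᵢ = zᵢ/(1+V/F(Kᵢ−1)), yᵢ = Kᵢxᵢ:
  A: x = 0.236, y = 0.733
  B: x = 0.147, y = 0.056
  C: x = 0.617, y = 0.211

x_C = 0.617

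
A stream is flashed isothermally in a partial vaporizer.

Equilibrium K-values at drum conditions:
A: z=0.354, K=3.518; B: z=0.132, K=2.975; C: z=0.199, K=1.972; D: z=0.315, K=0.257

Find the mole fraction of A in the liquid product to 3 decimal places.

Newton–Raphson from V/F = 0.5:
  V/F = 0.500: g = 0.2835, g' = -1.096 → V/F = 0.759
  V/F = 0.759: g = -0.0146, g' = -1.324 → V/F = 0.748
Converged at V/F = 0.748.
Compositions from xᵢ = zᵢ/(1+V/F(Kᵢ−1)), yᵢ = Kᵢxᵢ:
  A: x = 0.123, y = 0.432
  B: x = 0.053, y = 0.159
  C: x = 0.115, y = 0.227
  D: x = 0.709, y = 0.182

x_A = 0.123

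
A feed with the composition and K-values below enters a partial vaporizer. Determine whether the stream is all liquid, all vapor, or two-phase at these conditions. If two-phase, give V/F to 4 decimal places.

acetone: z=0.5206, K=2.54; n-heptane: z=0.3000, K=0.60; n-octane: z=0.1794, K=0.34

two-phase, V/F = 0.6986

ΣzᵢKᵢ = 1.5633; Σzᵢ/Kᵢ = 1.2326.
Both exceed 1, so a two-phase solution exists.
Newton iteration, ψ⁰ = 0.59:
  ψ = 0.5900: g = 0.06908, g' = -0.6308 → ψ = 0.6995
  ψ = 0.6995: g = -0.00062, g' = -0.6483 → ψ = 0.6986
Converged at ψ = 0.6986.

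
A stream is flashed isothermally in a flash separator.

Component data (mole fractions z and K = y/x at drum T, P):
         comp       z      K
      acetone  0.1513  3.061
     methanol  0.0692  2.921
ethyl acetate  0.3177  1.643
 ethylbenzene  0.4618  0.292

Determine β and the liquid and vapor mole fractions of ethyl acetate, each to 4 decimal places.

Let β = V/F and solve Σ zᵢ(Kᵢ−1)/(1+β(Kᵢ−1)) = 0.
Feasibility: ΣzᵢKᵢ = 1.3221, Σzᵢ/Kᵢ = 1.8480 — both > 1, two phases present.
Newton iteration, β⁰ = 0.5:
  β = 0.5000: g = -0.13016, g' = -0.8522 → β = 0.3473
  β = 0.3473: g = -0.00507, g' = -0.8050 → β = 0.3410
Converged at β = 0.3410.
Compositions from xᵢ = zᵢ/(1+β(Kᵢ−1)), yᵢ = Kᵢxᵢ:
  acetone: x = 0.0889, y = 0.2720
  methanol: x = 0.0418, y = 0.1221
  ethyl acetate: x = 0.2606, y = 0.4281
  ethylbenzene: x = 0.6088, y = 0.1778

β = 0.3410, x_ethyl acetate = 0.2606, y_ethyl acetate = 0.4281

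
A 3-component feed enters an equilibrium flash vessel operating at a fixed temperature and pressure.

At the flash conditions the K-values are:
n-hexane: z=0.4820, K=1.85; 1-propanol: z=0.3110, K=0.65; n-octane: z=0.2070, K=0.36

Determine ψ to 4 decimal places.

ψ = 0.4028

Let ψ = V/F and solve Σ zᵢ(Kᵢ−1)/(1+ψ(Kᵢ−1)) = 0.
Check two-phase: ΣzᵢKᵢ = 1.1684 > 1 and Σzᵢ/Kᵢ = 1.3140 > 1, so g(0) = 0.1684 > 0 and g(1) = -0.3140 < 0.
Newton iteration, ψ⁰ = 0.55:
  ψ = 0.5500: g = -0.06006, g' = -0.4221 → ψ = 0.4077
  ψ = 0.4077: g = -0.00196, g' = -0.3991 → ψ = 0.4028
Converged at ψ = 0.4028.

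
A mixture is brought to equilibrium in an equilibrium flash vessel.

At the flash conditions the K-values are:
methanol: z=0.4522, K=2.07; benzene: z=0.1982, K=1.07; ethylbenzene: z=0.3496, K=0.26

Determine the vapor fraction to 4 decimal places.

ψ = 0.3762

Material balance + equilibrium reduce to Σ zᵢ(Kᵢ−1)/(1+ψ(Kᵢ−1)) = 0.
Feasibility: ΣzᵢKᵢ = 1.2390, Σzᵢ/Kᵢ = 1.7483 — both > 1, two phases present.
Iterate (Newton) starting at ψ = 0.64:
  ψ = 0.6400: g = -0.19099, g' = -0.8742 → ψ = 0.4215
  ψ = 0.4215: g = -0.02905, g' = -0.6512 → ψ = 0.3769
  ψ = 0.3769: g = -0.00045, g' = -0.6320 → ψ = 0.3762
Converged at ψ = 0.3762.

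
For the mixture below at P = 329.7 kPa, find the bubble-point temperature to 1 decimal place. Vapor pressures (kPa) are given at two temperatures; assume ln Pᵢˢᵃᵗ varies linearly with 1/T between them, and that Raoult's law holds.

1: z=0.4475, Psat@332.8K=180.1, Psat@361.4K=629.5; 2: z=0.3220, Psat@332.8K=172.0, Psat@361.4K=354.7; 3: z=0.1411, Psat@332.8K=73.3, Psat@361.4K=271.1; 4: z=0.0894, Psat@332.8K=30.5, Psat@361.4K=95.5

T = 353.3 K

Bubble-point temperature: ΣzᵢPᵢˢᵃᵗ(T) = P. Interpolate ln Pᵢˢᵃᵗ = aᵢ + bᵢ/T.
  T = 332.8 K: ΣzᵢPᵢˢᵃᵗ = 149.05 kPa
  T = 361.4 K: ΣzᵢPᵢˢᵃᵗ = 442.70 kPa
  T = 347.1 K: ΣzᵢPᵢˢᵃᵗ = 260.71 kPa
  T = 354.2 K: ΣzᵢPᵢˢᵃᵗ = 340.36 kPa
  T = 350.6 K: ΣzᵢPᵢˢᵃᵗ = 297.60 kPa
  T = 352.4 K: ΣzᵢPᵢˢᵃᵗ = 318.34 kPa
Interpolating between 352.4 K and 354.2 K gives T ≈ 353.3 K.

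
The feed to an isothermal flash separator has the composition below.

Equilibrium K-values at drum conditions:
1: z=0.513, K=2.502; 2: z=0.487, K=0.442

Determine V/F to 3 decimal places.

V/F = 0.595

Binary case is linear: z₁(K₁−1)(1+V/F(K₂−1)) + z₂(K₂−1)(1+V/F(K₁−1)) = 0
⇒ V/F = [z₁(K₁−1)+z₂(K₂−1)] / [−(K₁−1)(K₂−1)] = 0.4988/0.8381 = 0.595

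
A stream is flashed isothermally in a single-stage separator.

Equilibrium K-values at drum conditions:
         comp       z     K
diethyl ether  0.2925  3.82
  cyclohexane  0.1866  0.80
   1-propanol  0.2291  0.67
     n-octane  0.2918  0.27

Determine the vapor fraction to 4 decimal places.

Let ψ = V/F and solve Σ zᵢ(Kᵢ−1)/(1+ψ(Kᵢ−1)) = 0.
Check two-phase: ΣzᵢKᵢ = 1.4989 > 1 and Σzᵢ/Kᵢ = 1.7325 > 1, so g(0) = 0.4989 > 0 and g(1) = -0.7325 < 0.
Newton iteration, ψ⁰ = 0.5:
  ψ = 0.5000: g = -0.12520, g' = -0.8311 → ψ = 0.3494
  ψ = 0.3494: g = 0.00399, g' = -0.9109 → ψ = 0.3537
Converged at ψ = 0.3537.

ψ = 0.3537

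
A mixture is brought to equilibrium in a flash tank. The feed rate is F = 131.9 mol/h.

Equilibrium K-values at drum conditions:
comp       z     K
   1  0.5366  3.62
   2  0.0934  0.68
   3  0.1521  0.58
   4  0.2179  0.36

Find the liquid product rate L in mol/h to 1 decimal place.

Iterate (Newton) starting at V/F = 0.5:
  V/F = 0.5000: g = 0.28708, g' = -0.9399 → V/F = 0.8055
  V/F = 0.8055: g = 0.02737, g' = -0.8396 → V/F = 0.8381
  V/F = 0.8381: g = -0.00028, g' = -0.8576 → V/F = 0.8377
Converged at V/F = 0.8377.
Then V = V/F·F = 0.8377·131.9 = 110.5 mol/h and L = F − V = 21.4 mol/h.

L = 21.4 mol/h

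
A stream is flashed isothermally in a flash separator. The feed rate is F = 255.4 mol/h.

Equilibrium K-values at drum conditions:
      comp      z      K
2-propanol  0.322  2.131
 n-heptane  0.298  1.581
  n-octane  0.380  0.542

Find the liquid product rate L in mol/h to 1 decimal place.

L = 26.8 mol/h

Let ψ = V/F and solve Σ zᵢ(Kᵢ−1)/(1+ψ(Kᵢ−1)) = 0.
g(0) = ΣzᵢKᵢ − 1 = 0.363 and g(1) = 1 − Σzᵢ/Kᵢ = -0.041, so a root lies in (0, 1).
Newton–Raphson from ψ = 0.45:
  ψ = 0.450: g = 0.1594, g' = -0.371 → ψ = 0.880
  ψ = 0.880: g = 0.0055, g' = -0.371 → ψ = 0.895
Converged at ψ = 0.895.
Then V = ψ·F = 0.8949·255.4 = 228.6 mol/h and L = F − V = 26.8 mol/h.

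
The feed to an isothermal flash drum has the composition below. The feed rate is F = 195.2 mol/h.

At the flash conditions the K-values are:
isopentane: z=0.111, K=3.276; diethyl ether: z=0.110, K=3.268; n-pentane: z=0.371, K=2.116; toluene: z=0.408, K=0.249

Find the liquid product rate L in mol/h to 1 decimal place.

L = 95.7 mol/h

Newton iteration, V/F⁰ = 0.5:
  V/F = 0.500: g = 0.0102, g' = -1.030 → V/F = 0.510
Converged at V/F = 0.510.
Then V = V/F·F = 0.5098·195.2 = 99.5 mol/h and L = F − V = 95.7 mol/h.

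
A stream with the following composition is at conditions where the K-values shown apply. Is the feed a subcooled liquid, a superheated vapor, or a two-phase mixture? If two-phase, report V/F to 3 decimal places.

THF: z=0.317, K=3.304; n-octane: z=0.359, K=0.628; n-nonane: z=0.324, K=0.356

two-phase, V/F = 0.327

ΣzᵢKᵢ = 1.388; Σzᵢ/Kᵢ = 1.578.
Both exceed 1, so a two-phase solution exists.
Newton–Raphson from ψ = 0.44:
  ψ = 0.440: g = -0.0882, g' = -0.748 → ψ = 0.322
  ψ = 0.322: g = 0.0043, g' = -0.833 → ψ = 0.327
Converged at ψ = 0.327.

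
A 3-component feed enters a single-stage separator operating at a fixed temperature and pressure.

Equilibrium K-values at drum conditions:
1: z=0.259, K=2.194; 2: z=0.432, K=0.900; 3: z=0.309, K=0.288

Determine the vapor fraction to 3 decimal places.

ψ = 0.091

Iterate (Newton) starting at ψ = 0.38:
  ψ = 0.380: g = -0.1338, g' = -0.474 → ψ = 0.098
  ψ = 0.098: g = -0.0031, g' = -0.482 → ψ = 0.091
Converged at ψ = 0.091.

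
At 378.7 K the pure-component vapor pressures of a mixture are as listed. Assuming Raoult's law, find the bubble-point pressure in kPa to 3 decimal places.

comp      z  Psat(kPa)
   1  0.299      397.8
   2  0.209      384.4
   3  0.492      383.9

At the bubble point ψ → 0, so ΣzᵢKᵢ = 1 with Kᵢ = Pᵢˢᵃᵗ/P ⇒ P = ΣzᵢPᵢˢᵃᵗ.
P = 0.299·397.8 + 0.209·384.4 + 0.492·383.9 = 388.161 kPa

Pbub = 388.161 kPa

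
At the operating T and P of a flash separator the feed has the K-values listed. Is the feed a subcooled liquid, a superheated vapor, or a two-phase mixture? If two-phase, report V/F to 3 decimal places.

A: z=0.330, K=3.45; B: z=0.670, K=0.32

two-phase, V/F = 0.212

ΣzᵢKᵢ = 1.353; Σzᵢ/Kᵢ = 2.189.
Both exceed 1, so a two-phase solution exists.
Material balance + equilibrium reduce to Σ zᵢ(Kᵢ−1)/(1+ψ(Kᵢ−1)) = 0.
Binary case is linear: z₁(K₁−1)(1+ψ(K₂−1)) + z₂(K₂−1)(1+ψ(K₁−1)) = 0
⇒ ψ = [z₁(K₁−1)+z₂(K₂−1)] / [−(K₁−1)(K₂−1)] = 0.3529/1.6660 = 0.212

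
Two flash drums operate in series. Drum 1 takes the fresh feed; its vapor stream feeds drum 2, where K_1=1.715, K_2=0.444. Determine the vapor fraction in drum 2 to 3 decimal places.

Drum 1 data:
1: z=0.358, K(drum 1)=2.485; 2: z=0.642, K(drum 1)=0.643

Drum 1:
Rachford–Rice: g(ψ₁) = Σ zᵢ(Kᵢ−1)/(1+ψ₁(Kᵢ−1)) = 0.
Feasibility: ΣzᵢKᵢ = 1.302, Σzᵢ/Kᵢ = 1.143 — both > 1, two phases present.
Binary case is linear: z₁(K₁−1)(1+ψ₁(K₂−1)) + z₂(K₂−1)(1+ψ₁(K₁−1)) = 0
⇒ ψ₁ = [z₁(K₁−1)+z₂(K₂−1)] / [−(K₁−1)(K₂−1)] = 0.3024/0.5301 = 0.570
Drum-1 compositions:
  1: x = 0.194, y = 0.482
  2: x = 0.806, y = 0.518
Drum-2 feed = drum-1 vapor: z₂ = (0.4816, 0.5184).
Drum 2:
Let ψ₂ = V/F and solve Σ zᵢ(Kᵢ−1)/(1+ψ₂(Kᵢ−1)) = 0.
Check two-phase: ΣzᵢKᵢ = 1.056 > 1 and Σzᵢ/Kᵢ = 1.448 > 1, so g(0) = 0.056 > 0 and g(1) = -0.448 < 0.
Binary case is linear: z₁(K₁−1)(1+ψ₂(K₂−1)) + z₂(K₂−1)(1+ψ₂(K₁−1)) = 0
⇒ ψ₂ = [z₁(K₁−1)+z₂(K₂−1)] / [−(K₁−1)(K₂−1)] = 0.0561/0.3975 = 0.141
  1: x = 0.437, y = 0.750
  2: x = 0.563, y = 0.250

V/F (drum 2) = 0.141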